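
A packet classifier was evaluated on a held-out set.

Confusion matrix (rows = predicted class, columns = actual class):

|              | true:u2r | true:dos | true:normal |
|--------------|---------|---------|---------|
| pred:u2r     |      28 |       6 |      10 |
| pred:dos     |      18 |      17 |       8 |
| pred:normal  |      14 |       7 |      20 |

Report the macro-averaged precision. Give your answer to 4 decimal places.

Per-class precision (TP/(TP+FP)):
  u2r: TP=28, FP=6+10=16 → 28/44 = 0.63636
  dos: TP=17, FP=18+8=26 → 17/43 = 0.39535
  normal: TP=20, FP=14+7=21 → 20/41 = 0.48780
Macro-precision = mean = (0.63636 + 0.39535 + 0.48780) / 3 = 0.5065

0.5065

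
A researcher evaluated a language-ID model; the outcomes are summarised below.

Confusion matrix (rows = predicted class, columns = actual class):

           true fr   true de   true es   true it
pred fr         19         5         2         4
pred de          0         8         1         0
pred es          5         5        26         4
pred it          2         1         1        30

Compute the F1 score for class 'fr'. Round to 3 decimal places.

0.679

F1 score = 2·TP/(2·TP+FP+FN).
fr: TP=19, FP=5+2+4=11, FN=0+5+2=7 → 38/56 = 0.6786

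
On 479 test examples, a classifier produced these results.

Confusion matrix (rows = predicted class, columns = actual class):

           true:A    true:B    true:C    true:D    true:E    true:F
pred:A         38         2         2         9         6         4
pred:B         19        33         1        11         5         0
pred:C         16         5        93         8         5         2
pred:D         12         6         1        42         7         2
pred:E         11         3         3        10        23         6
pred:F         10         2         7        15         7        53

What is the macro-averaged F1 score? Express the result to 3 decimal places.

Per-class F1 score (2·TP/(2·TP+FP+FN)):
  A: TP=38, FP=2+2+9+6+4=23, FN=19+16+12+11+10=68 → 76/167 = 0.4551
  B: TP=33, FP=19+1+11+5+0=36, FN=2+5+6+3+2=18 → 66/120 = 0.5500
  C: TP=93, FP=16+5+8+5+2=36, FN=2+1+1+3+7=14 → 186/236 = 0.7881
  D: TP=42, FP=12+6+1+7+2=28, FN=9+11+8+10+15=53 → 84/165 = 0.5091
  E: TP=23, FP=11+3+3+10+6=33, FN=6+5+5+7+7=30 → 46/109 = 0.4220
  F: TP=53, FP=10+2+7+15+7=41, FN=4+0+2+2+6=14 → 106/161 = 0.6584
Macro-F1 score = mean = (0.4551 + 0.5500 + 0.7881 + 0.5091 + 0.4220 + 0.6584) / 6 = 0.564

0.564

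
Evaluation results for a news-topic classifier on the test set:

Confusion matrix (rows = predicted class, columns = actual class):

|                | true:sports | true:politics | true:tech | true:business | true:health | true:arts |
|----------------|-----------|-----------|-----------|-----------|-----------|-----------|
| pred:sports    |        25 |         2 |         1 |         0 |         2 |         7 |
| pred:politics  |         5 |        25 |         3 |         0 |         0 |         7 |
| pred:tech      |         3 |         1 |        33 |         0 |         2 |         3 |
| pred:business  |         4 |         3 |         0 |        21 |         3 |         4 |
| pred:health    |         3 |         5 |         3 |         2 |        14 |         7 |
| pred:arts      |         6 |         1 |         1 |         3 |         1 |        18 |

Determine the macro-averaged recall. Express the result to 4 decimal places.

Per-class recall (TP/(TP+FN)):
  sports: TP=25, FN=5+3+4+3+6=21 → 25/46 = 0.54348
  politics: TP=25, FN=2+1+3+5+1=12 → 25/37 = 0.67568
  tech: TP=33, FN=1+3+0+3+1=8 → 33/41 = 0.80488
  business: TP=21, FN=0+0+0+2+3=5 → 21/26 = 0.80769
  health: TP=14, FN=2+0+2+3+1=8 → 14/22 = 0.63636
  arts: TP=18, FN=7+7+3+4+7=28 → 18/46 = 0.39130
Macro-recall = mean = (0.54348 + 0.67568 + 0.80488 + 0.80769 + 0.63636 + 0.39130) / 6 = 0.6432

0.6432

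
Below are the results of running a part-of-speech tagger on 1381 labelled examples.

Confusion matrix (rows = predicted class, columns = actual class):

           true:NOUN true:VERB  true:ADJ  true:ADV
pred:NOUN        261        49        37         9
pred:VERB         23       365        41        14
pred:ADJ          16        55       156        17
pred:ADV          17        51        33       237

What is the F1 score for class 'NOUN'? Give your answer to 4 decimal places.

0.7756

Take TP from the diagonal, FP from the rest of the 'NOUN' prediction marginal, FN from the rest of the 'NOUN' actual marginal.
F1 score = 2·TP/(2·TP+FP+FN).
NOUN: TP=261, FP=49+37+9=95, FN=23+16+17=56 → 522/673 = 0.77563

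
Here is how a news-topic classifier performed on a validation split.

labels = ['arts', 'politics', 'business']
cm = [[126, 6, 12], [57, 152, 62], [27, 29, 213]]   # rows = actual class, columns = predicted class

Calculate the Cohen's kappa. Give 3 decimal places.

Observed agreement pₒ = trace/N = 491/684 = 0.7178
Expected agreement pₑ = Σ (rowᵢ·colᵢ)/N² = (144·210 + 271·187 + 269·287)/684² = 0.3380
κ = (pₒ − pₑ)/(1 − pₑ) = (0.7178 − 0.3380)/(1 − 0.3380) = 0.574

0.574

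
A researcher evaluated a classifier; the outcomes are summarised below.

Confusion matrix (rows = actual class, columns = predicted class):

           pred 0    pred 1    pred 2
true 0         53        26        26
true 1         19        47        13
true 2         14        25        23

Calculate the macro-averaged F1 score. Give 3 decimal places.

Per-class F1 score (2·TP/(2·TP+FP+FN)):
  0: TP=53, FP=19+14=33, FN=26+26=52 → 106/191 = 0.5550
  1: TP=47, FP=26+25=51, FN=19+13=32 → 94/177 = 0.5311
  2: TP=23, FP=26+13=39, FN=14+25=39 → 46/124 = 0.3710
Macro-F1 score = mean = (0.5550 + 0.5311 + 0.3710) / 3 = 0.486

0.486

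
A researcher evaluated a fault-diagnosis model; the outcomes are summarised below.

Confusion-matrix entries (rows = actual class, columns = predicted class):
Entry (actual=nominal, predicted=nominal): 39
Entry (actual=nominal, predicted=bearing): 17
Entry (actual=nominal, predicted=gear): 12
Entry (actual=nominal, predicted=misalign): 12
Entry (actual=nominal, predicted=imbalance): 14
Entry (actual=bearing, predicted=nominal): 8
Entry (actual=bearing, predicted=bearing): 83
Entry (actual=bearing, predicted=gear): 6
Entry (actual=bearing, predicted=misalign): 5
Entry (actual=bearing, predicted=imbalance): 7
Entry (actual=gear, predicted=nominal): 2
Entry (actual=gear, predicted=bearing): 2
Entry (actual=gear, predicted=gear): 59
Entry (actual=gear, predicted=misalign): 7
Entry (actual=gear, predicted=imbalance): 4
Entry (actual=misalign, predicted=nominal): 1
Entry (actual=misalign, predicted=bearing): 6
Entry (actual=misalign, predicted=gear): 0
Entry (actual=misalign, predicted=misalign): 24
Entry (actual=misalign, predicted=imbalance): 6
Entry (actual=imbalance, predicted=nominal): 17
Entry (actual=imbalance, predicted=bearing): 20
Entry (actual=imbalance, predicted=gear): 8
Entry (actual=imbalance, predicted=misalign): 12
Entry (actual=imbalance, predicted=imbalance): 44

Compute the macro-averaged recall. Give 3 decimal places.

Per-class recall (TP/(TP+FN)):
  nominal: TP=39, FN=17+12+12+14=55 → 39/94 = 0.4149
  bearing: TP=83, FN=8+6+5+7=26 → 83/109 = 0.7615
  gear: TP=59, FN=2+2+7+4=15 → 59/74 = 0.7973
  misalign: TP=24, FN=1+6+0+6=13 → 24/37 = 0.6486
  imbalance: TP=44, FN=17+20+8+12=57 → 44/101 = 0.4356
Macro-recall = mean = (0.4149 + 0.7615 + 0.7973 + 0.6486 + 0.4356) / 5 = 0.612

0.612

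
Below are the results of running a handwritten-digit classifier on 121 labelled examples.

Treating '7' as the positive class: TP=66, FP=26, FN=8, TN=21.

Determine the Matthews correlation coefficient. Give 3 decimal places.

MCC = (TP·TN − FP·FN) / √((TP+FP)(TP+FN)(TN+FP)(TN+FN))
Numerator = 66·21 − 26·8 = 1178
Denominator = √(92·74·47·29) = √9279304 = 3046.1950
MCC = 1178 / 3046.1950 = 0.387

0.387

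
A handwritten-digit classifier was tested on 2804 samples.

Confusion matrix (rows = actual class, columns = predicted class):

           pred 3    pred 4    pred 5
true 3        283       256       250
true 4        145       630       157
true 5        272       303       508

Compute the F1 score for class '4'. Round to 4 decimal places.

0.5941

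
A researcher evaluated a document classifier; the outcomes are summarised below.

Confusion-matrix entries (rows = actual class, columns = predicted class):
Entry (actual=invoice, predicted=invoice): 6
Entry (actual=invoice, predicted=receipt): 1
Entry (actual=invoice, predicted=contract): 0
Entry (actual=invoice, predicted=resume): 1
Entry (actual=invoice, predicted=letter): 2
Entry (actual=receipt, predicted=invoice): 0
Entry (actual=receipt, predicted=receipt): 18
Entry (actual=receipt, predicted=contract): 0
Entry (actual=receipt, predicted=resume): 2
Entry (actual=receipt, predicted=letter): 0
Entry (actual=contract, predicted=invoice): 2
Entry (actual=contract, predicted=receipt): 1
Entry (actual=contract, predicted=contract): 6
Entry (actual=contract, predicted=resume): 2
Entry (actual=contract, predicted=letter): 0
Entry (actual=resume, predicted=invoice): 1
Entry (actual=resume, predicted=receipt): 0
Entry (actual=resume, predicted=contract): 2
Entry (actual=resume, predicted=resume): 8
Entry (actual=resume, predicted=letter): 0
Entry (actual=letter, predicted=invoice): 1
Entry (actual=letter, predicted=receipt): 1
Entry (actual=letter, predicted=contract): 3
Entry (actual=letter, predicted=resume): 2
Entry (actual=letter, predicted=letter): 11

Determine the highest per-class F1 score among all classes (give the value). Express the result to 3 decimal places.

0.878

Per-class F1 score (2·TP/(2·TP+FP+FN)):
  invoice: TP=6, FP=0+2+1+1=4, FN=1+0+1+2=4 → 12/20 = 0.6000
  receipt: TP=18, FP=1+1+0+1=3, FN=0+0+2+0=2 → 36/41 = 0.8780
  contract: TP=6, FP=0+0+2+3=5, FN=2+1+2+0=5 → 12/22 = 0.5455
  resume: TP=8, FP=1+2+2+2=7, FN=1+0+2+0=3 → 16/26 = 0.6154
  letter: TP=11, FP=2+0+0+0=2, FN=1+1+3+2=7 → 22/31 = 0.7097
Highest is class 'receipt' with F1 score = 0.878.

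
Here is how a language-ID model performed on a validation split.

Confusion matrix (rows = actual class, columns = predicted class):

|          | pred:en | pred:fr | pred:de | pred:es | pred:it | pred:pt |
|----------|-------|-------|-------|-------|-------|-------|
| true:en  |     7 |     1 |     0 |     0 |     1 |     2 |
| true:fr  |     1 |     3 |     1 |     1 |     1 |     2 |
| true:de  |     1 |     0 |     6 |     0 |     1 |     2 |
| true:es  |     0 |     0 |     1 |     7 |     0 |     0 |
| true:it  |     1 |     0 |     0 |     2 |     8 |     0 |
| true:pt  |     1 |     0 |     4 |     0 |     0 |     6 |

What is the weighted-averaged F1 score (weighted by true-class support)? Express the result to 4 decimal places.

0.6095

Per-class F1 score (2·TP/(2·TP+FP+FN)):
  en: TP=7, FP=1+1+0+1+1=4, FN=1+0+0+1+2=4 → 14/22 = 0.63636
  fr: TP=3, FP=1+0+0+0+0=1, FN=1+1+1+1+2=6 → 6/13 = 0.46154
  de: TP=6, FP=0+1+1+0+4=6, FN=1+0+0+1+2=4 → 12/22 = 0.54545
  es: TP=7, FP=0+1+0+2+0=3, FN=0+0+1+0+0=1 → 14/18 = 0.77778
  it: TP=8, FP=1+1+1+0+0=3, FN=1+0+0+2+0=3 → 16/22 = 0.72727
  pt: TP=6, FP=2+2+2+0+0=6, FN=1+0+4+0+0=5 → 12/23 = 0.52174
Weighted-F1 score = Σ (supportᵢ/N)·F1 scoreᵢ with N=60: (11/60)·0.63636 + (9/60)·0.46154 + (10/60)·0.54545 + (8/60)·0.77778 + (11/60)·0.72727 + (11/60)·0.52174 = 0.6095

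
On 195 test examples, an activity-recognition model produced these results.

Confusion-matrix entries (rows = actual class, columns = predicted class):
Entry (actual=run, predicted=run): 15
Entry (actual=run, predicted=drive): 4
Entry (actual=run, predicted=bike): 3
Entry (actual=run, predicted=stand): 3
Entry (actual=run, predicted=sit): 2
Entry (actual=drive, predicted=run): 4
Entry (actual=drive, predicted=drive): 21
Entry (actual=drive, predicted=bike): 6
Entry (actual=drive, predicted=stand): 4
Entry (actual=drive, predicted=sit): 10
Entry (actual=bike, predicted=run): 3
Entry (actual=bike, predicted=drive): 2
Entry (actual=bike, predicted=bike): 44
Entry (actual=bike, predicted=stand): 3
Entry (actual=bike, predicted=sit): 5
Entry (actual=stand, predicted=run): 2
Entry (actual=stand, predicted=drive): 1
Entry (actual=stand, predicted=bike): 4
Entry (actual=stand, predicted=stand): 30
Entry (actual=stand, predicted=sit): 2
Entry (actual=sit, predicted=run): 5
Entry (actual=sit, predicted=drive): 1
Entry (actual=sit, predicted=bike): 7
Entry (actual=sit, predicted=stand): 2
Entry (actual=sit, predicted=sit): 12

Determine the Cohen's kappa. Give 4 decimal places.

0.5225

Observed agreement pₒ = trace/N = 122/195 = 0.62564
Expected agreement pₑ = Σ (rowᵢ·colᵢ)/N² = (27·29 + 45·29 + 57·64 + 39·42 + 27·31)/195² = 0.21594
κ = (pₒ − pₑ)/(1 − pₑ) = (0.62564 − 0.21594)/(1 − 0.21594) = 0.5225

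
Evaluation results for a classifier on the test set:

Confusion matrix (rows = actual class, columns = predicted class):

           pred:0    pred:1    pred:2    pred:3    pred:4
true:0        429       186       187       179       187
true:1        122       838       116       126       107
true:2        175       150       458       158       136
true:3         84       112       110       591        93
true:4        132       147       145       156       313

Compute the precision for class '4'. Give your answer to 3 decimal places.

Take TP from the diagonal, FP from the rest of the '4' prediction marginal, FN from the rest of the '4' actual marginal.
precision = TP/(TP+FP).
4: TP=313, FP=187+107+136+93=523 → 313/836 = 0.3744

0.374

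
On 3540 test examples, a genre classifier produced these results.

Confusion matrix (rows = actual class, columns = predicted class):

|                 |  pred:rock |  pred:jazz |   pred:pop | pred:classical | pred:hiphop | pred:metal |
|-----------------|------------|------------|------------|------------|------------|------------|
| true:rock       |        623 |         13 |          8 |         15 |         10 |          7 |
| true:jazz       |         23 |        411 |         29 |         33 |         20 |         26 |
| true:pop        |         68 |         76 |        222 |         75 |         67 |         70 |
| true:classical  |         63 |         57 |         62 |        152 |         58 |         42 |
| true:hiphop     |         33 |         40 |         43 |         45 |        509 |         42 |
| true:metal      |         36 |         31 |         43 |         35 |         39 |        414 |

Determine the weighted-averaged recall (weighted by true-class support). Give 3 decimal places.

0.658

Per-class recall (TP/(TP+FN)):
  rock: TP=623, FN=13+8+15+10+7=53 → 623/676 = 0.9216
  jazz: TP=411, FN=23+29+33+20+26=131 → 411/542 = 0.7583
  pop: TP=222, FN=68+76+75+67+70=356 → 222/578 = 0.3841
  classical: TP=152, FN=63+57+62+58+42=282 → 152/434 = 0.3502
  hiphop: TP=509, FN=33+40+43+45+42=203 → 509/712 = 0.7149
  metal: TP=414, FN=36+31+43+35+39=184 → 414/598 = 0.6923
Weighted-recall = Σ (supportᵢ/N)·recallᵢ with N=3540: (676/3540)·0.9216 + (542/3540)·0.7583 + (578/3540)·0.3841 + (434/3540)·0.3502 + (712/3540)·0.7149 + (598/3540)·0.6923 = 0.658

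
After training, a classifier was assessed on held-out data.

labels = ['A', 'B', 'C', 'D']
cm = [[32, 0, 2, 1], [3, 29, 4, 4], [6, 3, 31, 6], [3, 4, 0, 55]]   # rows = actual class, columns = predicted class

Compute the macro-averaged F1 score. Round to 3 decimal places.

Per-class F1 score (2·TP/(2·TP+FP+FN)):
  A: TP=32, FP=3+6+3=12, FN=0+2+1=3 → 64/79 = 0.8101
  B: TP=29, FP=0+3+4=7, FN=3+4+4=11 → 58/76 = 0.7632
  C: TP=31, FP=2+4+0=6, FN=6+3+6=15 → 62/83 = 0.7470
  D: TP=55, FP=1+4+6=11, FN=3+4+0=7 → 110/128 = 0.8594
Macro-F1 score = mean = (0.8101 + 0.7632 + 0.7470 + 0.8594) / 4 = 0.795

0.795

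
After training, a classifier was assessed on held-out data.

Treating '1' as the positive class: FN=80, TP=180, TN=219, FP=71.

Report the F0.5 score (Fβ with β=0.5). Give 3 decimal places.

0.712

Fβ = (1+β²)·TP / ((1+β²)·TP + β²·FN + FP), with β²=1/4
= 1.25·180 / (1.25·180 + 0.25·80 + 71) = 0.712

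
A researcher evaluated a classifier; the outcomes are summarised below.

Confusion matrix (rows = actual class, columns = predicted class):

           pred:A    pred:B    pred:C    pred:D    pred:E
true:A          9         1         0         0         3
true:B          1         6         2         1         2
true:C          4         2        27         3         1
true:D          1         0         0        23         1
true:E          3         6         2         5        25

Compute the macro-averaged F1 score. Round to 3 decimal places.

Per-class F1 score (2·TP/(2·TP+FP+FN)):
  A: TP=9, FP=1+4+1+3=9, FN=1+0+0+3=4 → 18/31 = 0.5806
  B: TP=6, FP=1+2+0+6=9, FN=1+2+1+2=6 → 12/27 = 0.4444
  C: TP=27, FP=0+2+0+2=4, FN=4+2+3+1=10 → 54/68 = 0.7941
  D: TP=23, FP=0+1+3+5=9, FN=1+0+0+1=2 → 46/57 = 0.8070
  E: TP=25, FP=3+2+1+1=7, FN=3+6+2+5=16 → 50/73 = 0.6849
Macro-F1 score = mean = (0.5806 + 0.4444 + 0.7941 + 0.8070 + 0.6849) / 5 = 0.662

0.662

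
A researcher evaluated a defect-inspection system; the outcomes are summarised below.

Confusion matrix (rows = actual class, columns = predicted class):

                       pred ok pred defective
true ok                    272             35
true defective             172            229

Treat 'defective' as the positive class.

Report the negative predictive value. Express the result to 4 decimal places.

0.6126

NPV = TN/(TN+FN) = 272/(272+172) = 0.6126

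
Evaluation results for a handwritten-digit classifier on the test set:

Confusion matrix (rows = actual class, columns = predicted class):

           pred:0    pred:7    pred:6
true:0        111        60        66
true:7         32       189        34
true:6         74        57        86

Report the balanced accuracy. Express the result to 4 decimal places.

Balanced accuracy = mean of per-class recall.
  0: recall = 111/237 = 0.46835
  7: recall = 189/255 = 0.74118
  6: recall = 86/217 = 0.39631
Mean = (0.46835 + 0.74118 + 0.39631) / 3 = 0.5353

0.5353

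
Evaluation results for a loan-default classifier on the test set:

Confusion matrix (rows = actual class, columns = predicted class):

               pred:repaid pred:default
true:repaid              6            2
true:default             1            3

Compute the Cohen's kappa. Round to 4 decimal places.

0.4706

Observed agreement pₒ = trace/N = 9/12 = 0.75000
Expected agreement pₑ = Σ (rowᵢ·colᵢ)/N² = (8·7 + 4·5)/12² = 0.52778
κ = (pₒ − pₑ)/(1 − pₑ) = (0.75000 − 0.52778)/(1 − 0.52778) = 0.4706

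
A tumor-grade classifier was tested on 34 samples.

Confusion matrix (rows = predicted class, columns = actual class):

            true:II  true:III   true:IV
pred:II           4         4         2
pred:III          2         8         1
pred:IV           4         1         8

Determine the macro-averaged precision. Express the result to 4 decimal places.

Per-class precision (TP/(TP+FP)):
  II: TP=4, FP=4+2=6 → 4/10 = 0.40000
  III: TP=8, FP=2+1=3 → 8/11 = 0.72727
  IV: TP=8, FP=4+1=5 → 8/13 = 0.61538
Macro-precision = mean = (0.40000 + 0.72727 + 0.61538) / 3 = 0.5809

0.5809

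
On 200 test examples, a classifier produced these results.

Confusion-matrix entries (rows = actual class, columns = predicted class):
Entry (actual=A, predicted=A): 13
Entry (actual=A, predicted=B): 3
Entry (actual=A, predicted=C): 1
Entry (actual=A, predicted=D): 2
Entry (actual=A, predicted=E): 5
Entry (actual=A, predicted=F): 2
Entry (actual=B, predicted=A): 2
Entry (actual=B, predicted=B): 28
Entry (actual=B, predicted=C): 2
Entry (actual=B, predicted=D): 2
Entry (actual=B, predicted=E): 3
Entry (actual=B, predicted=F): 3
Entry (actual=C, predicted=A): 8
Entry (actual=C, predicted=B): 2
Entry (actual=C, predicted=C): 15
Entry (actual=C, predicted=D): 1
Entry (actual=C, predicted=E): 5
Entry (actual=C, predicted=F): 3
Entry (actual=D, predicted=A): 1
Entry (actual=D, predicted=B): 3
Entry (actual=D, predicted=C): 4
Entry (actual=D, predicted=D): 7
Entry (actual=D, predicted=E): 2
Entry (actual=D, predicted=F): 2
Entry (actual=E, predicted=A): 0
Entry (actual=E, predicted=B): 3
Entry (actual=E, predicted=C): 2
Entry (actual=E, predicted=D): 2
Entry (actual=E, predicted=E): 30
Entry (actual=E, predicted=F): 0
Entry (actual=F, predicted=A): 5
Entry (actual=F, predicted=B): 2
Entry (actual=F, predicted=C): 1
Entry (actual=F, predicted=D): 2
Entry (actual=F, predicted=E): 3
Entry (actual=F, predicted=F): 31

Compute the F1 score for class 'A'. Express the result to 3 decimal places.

One-vs-rest for 'A': TP = diagonal; FP = other classes predicted 'A'; FN = 'A' predicted as other.
F1 score = 2·TP/(2·TP+FP+FN).
A: TP=13, FP=2+8+1+0+5=16, FN=3+1+2+5+2=13 → 26/55 = 0.4727

0.473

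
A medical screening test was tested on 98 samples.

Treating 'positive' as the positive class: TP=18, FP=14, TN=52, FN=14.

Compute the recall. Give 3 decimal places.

0.563

Recall = TP/(TP+FN) = 18/(18+14) = 18/32 = 0.563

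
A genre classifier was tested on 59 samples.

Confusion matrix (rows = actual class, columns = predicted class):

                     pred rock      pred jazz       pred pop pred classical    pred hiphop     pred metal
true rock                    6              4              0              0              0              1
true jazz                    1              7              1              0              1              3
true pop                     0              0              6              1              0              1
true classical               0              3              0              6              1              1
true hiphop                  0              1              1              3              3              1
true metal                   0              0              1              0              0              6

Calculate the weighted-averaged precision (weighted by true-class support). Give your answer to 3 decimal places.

0.611

Per-class precision (TP/(TP+FP)):
  rock: TP=6, FP=1+0+0+0+0=1 → 6/7 = 0.8571
  jazz: TP=7, FP=4+0+3+1+0=8 → 7/15 = 0.4667
  pop: TP=6, FP=0+1+0+1+1=3 → 6/9 = 0.6667
  classical: TP=6, FP=0+0+1+3+0=4 → 6/10 = 0.6000
  hiphop: TP=3, FP=0+1+0+1+0=2 → 3/5 = 0.6000
  metal: TP=6, FP=1+3+1+1+1=7 → 6/13 = 0.4615
Weighted-precision = Σ (supportᵢ/N)·precisionᵢ with N=59: (11/59)·0.8571 + (13/59)·0.4667 + (8/59)·0.6667 + (11/59)·0.6000 + (9/59)·0.6000 + (7/59)·0.4615 = 0.611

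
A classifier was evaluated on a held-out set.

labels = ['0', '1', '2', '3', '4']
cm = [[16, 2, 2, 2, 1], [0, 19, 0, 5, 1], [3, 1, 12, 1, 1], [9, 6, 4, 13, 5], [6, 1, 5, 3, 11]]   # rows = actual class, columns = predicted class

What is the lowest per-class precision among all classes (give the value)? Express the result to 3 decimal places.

0.471

Per-class precision (TP/(TP+FP)):
  0: TP=16, FP=0+3+9+6=18 → 16/34 = 0.4706
  1: TP=19, FP=2+1+6+1=10 → 19/29 = 0.6552
  2: TP=12, FP=2+0+4+5=11 → 12/23 = 0.5217
  3: TP=13, FP=2+5+1+3=11 → 13/24 = 0.5417
  4: TP=11, FP=1+1+1+5=8 → 11/19 = 0.5789
Lowest is class '0' with precision = 0.471.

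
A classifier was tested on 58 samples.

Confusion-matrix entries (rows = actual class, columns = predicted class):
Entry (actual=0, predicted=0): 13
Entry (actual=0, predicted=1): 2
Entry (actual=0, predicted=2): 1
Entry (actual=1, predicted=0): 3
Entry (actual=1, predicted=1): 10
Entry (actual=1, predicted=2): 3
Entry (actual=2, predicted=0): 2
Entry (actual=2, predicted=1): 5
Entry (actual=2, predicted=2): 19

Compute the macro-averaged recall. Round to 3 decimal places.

0.723

Per-class recall (TP/(TP+FN)):
  0: TP=13, FN=2+1=3 → 13/16 = 0.8125
  1: TP=10, FN=3+3=6 → 10/16 = 0.6250
  2: TP=19, FN=2+5=7 → 19/26 = 0.7308
Macro-recall = mean = (0.8125 + 0.6250 + 0.7308) / 3 = 0.723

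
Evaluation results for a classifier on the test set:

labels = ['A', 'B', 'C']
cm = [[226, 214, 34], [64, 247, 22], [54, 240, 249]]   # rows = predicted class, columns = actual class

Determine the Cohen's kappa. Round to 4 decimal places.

0.3274

Observed agreement pₒ = trace/N = 722/1350 = 0.53481
Expected agreement pₑ = Σ (rowᵢ·colᵢ)/N² = (344·474 + 701·333 + 305·543)/1350² = 0.30842
κ = (pₒ − pₑ)/(1 − pₑ) = (0.53481 − 0.30842)/(1 − 0.30842) = 0.3274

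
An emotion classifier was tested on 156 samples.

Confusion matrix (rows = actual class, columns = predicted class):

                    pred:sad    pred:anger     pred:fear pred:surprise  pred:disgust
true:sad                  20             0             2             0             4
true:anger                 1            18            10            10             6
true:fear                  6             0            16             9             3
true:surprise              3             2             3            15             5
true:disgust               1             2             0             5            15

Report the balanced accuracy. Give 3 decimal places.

0.566

Balanced accuracy = mean of per-class recall.
  sad: recall = 20/26 = 0.7692
  anger: recall = 18/45 = 0.4000
  fear: recall = 16/34 = 0.4706
  surprise: recall = 15/28 = 0.5357
  disgust: recall = 15/23 = 0.6522
Mean = (0.7692 + 0.4000 + 0.4706 + 0.5357 + 0.6522) / 5 = 0.566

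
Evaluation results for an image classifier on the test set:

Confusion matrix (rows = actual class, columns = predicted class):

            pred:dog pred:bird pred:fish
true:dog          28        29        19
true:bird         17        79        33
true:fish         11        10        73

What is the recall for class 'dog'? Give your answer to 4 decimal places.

0.3684

One-vs-rest for 'dog': TP = diagonal; FP = other classes predicted 'dog'; FN = 'dog' predicted as other.
recall = TP/(TP+FN).
dog: TP=28, FN=29+19=48 → 28/76 = 0.36842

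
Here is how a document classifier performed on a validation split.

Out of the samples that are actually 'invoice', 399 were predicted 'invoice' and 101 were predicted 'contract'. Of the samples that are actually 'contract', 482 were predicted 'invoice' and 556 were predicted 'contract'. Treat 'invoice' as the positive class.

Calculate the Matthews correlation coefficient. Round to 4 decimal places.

MCC = (TP·TN − FP·FN) / √((TP+FP)(TP+FN)(TN+FP)(TN+FN))
Numerator = 399·556 − 482·101 = 173162
Denominator = √(881·500·1038·657) = √300406023000 = 548093.0788
MCC = 173162 / 548093.0788 = 0.3159

0.3159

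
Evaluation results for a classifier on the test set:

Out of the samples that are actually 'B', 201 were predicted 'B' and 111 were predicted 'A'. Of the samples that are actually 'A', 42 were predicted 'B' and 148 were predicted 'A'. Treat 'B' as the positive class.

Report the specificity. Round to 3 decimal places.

0.779

Specificity = TN/(TN+FP) = 148/(148+42) = 0.779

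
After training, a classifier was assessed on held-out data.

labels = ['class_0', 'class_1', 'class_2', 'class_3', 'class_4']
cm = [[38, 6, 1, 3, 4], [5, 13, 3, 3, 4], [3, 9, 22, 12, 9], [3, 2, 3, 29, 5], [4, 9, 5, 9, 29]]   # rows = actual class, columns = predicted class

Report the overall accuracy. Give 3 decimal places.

0.562

Accuracy = trace / total = (38+13+22+29+29=131) / 233 = 131/233 = 0.562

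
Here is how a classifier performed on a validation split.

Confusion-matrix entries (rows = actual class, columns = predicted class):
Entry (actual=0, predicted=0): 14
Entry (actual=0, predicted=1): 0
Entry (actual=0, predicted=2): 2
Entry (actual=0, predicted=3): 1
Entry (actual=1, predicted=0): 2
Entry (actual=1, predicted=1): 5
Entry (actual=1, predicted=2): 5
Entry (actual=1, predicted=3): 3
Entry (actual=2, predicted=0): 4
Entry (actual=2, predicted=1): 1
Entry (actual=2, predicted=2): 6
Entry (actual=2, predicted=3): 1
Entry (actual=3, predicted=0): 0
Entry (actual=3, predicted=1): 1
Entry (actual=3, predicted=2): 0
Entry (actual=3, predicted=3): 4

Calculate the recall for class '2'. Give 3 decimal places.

0.500

One-vs-rest for '2': TP = diagonal; FP = other classes predicted '2'; FN = '2' predicted as other.
recall = TP/(TP+FN).
2: TP=6, FN=4+1+1=6 → 6/12 = 0.5000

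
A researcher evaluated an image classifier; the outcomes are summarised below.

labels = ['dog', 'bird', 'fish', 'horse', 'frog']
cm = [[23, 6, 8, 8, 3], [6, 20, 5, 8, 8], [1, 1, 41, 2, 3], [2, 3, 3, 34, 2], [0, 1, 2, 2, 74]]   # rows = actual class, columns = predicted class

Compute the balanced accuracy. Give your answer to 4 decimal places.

Balanced accuracy = mean of per-class recall.
  dog: recall = 23/48 = 0.47917
  bird: recall = 20/47 = 0.42553
  fish: recall = 41/48 = 0.85417
  horse: recall = 34/44 = 0.77273
  frog: recall = 74/79 = 0.93671
Mean = (0.47917 + 0.42553 + 0.85417 + 0.77273 + 0.93671) / 5 = 0.6937

0.6937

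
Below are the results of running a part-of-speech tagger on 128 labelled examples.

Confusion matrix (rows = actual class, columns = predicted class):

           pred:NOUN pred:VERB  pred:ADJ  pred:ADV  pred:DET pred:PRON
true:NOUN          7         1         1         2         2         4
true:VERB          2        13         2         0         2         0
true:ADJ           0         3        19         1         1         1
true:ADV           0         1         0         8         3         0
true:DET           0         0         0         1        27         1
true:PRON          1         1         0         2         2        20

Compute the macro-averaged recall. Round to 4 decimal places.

0.7038

Per-class recall (TP/(TP+FN)):
  NOUN: TP=7, FN=1+1+2+2+4=10 → 7/17 = 0.41176
  VERB: TP=13, FN=2+2+0+2+0=6 → 13/19 = 0.68421
  ADJ: TP=19, FN=0+3+1+1+1=6 → 19/25 = 0.76000
  ADV: TP=8, FN=0+1+0+3+0=4 → 8/12 = 0.66667
  DET: TP=27, FN=0+0+0+1+1=2 → 27/29 = 0.93103
  PRON: TP=20, FN=1+1+0+2+2=6 → 20/26 = 0.76923
Macro-recall = mean = (0.41176 + 0.68421 + 0.76000 + 0.66667 + 0.93103 + 0.76923) / 6 = 0.7038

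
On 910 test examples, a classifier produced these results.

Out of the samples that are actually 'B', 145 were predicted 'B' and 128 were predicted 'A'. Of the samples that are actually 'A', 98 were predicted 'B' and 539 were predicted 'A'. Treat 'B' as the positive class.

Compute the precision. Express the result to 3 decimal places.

0.597

Precision = TP/(TP+FP) = 145/(145+98) = 145/243 = 0.597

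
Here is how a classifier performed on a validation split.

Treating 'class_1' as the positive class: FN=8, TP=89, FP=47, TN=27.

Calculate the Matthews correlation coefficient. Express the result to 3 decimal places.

MCC = (TP·TN − FP·FN) / √((TP+FP)(TP+FN)(TN+FP)(TN+FN))
Numerator = 89·27 − 47·8 = 2027
Denominator = √(136·97·74·35) = √34167280 = 5845.2784
MCC = 2027 / 5845.2784 = 0.347

0.347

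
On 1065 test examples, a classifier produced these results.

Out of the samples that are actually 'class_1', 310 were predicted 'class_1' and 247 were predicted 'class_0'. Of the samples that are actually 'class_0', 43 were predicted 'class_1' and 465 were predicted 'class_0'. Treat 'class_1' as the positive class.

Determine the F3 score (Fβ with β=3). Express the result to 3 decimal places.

0.578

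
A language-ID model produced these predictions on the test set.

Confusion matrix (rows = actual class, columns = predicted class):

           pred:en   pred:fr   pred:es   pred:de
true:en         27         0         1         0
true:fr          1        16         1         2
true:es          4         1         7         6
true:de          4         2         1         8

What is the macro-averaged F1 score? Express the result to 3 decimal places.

0.670

Per-class F1 score (2·TP/(2·TP+FP+FN)):
  en: TP=27, FP=1+4+4=9, FN=0+1+0=1 → 54/64 = 0.8438
  fr: TP=16, FP=0+1+2=3, FN=1+1+2=4 → 32/39 = 0.8205
  es: TP=7, FP=1+1+1=3, FN=4+1+6=11 → 14/28 = 0.5000
  de: TP=8, FP=0+2+6=8, FN=4+2+1=7 → 16/31 = 0.5161
Macro-F1 score = mean = (0.8438 + 0.8205 + 0.5000 + 0.5161) / 4 = 0.670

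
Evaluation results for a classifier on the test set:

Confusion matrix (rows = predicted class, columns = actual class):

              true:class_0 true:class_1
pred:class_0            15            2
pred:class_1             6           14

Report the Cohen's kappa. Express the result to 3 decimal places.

Observed agreement pₒ = trace/N = 29/37 = 0.7838
Expected agreement pₑ = Σ (rowᵢ·colᵢ)/N² = (21·17 + 16·20)/37² = 0.4945
κ = (pₒ − pₑ)/(1 − pₑ) = (0.7838 − 0.4945)/(1 − 0.4945) = 0.572

0.572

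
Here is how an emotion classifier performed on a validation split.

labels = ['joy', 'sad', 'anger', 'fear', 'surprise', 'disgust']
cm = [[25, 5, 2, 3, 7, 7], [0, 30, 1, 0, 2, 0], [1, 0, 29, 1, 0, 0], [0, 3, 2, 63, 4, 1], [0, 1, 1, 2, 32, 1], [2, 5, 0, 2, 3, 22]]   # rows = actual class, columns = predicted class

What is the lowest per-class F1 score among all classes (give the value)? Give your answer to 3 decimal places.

0.649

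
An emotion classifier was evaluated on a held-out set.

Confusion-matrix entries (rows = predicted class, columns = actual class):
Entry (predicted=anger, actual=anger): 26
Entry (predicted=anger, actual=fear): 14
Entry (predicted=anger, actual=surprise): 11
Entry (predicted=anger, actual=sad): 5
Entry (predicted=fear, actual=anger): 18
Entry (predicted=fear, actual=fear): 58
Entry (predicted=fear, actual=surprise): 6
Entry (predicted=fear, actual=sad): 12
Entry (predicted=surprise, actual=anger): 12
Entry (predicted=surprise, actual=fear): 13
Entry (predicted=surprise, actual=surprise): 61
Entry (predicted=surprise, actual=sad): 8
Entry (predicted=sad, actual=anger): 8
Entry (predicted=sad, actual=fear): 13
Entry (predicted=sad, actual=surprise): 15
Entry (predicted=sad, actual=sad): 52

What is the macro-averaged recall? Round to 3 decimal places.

0.582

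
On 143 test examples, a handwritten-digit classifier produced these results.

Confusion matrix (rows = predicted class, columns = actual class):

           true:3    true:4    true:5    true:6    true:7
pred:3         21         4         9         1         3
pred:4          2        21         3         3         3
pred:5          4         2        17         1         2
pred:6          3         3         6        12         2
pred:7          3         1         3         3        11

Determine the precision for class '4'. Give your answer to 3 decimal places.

One-vs-rest for '4': TP = diagonal; FP = other classes predicted '4'; FN = '4' predicted as other.
precision = TP/(TP+FP).
4: TP=21, FP=2+3+3+3=11 → 21/32 = 0.6563

0.656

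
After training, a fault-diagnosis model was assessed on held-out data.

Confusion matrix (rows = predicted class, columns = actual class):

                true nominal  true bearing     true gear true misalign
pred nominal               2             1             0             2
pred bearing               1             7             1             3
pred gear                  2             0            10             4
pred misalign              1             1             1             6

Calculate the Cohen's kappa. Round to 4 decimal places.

Observed agreement pₒ = trace/N = 25/42 = 0.59524
Expected agreement pₑ = Σ (rowᵢ·colᵢ)/N² = (6·5 + 9·12 + 12·16 + 15·9)/42² = 0.26361
κ = (pₒ − pₑ)/(1 − pₑ) = (0.59524 − 0.26361)/(1 − 0.26361) = 0.4503

0.4503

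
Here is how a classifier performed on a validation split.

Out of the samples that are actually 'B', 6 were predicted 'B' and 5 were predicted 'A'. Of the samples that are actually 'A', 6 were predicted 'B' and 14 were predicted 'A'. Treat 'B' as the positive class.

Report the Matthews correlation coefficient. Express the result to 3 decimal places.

MCC = (TP·TN − FP·FN) / √((TP+FP)(TP+FN)(TN+FP)(TN+FN))
Numerator = 6·14 − 6·5 = 54
Denominator = √(12·11·20·19) = √50160 = 223.9643
MCC = 54 / 223.9643 = 0.241

0.241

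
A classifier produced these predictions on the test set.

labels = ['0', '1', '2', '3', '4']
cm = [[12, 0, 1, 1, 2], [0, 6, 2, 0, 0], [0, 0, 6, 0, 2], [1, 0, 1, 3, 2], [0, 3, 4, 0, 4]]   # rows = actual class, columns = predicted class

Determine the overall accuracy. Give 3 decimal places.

Accuracy = trace / total = (12+6+6+3+4=31) / 50 = 31/50 = 0.620

0.620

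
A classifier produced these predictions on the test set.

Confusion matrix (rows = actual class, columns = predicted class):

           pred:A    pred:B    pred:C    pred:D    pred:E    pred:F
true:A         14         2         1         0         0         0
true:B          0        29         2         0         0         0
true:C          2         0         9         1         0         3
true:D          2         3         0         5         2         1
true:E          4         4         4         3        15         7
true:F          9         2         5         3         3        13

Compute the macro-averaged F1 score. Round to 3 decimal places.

0.545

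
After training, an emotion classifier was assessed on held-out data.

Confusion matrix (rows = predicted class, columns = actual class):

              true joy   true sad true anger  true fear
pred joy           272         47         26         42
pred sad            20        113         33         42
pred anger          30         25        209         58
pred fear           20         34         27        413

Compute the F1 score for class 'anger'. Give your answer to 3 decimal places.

One-vs-rest for 'anger': TP = diagonal; FP = other classes predicted 'anger'; FN = 'anger' predicted as other.
F1 score = 2·TP/(2·TP+FP+FN).
anger: TP=209, FP=30+25+58=113, FN=26+33+27=86 → 418/617 = 0.6775

0.677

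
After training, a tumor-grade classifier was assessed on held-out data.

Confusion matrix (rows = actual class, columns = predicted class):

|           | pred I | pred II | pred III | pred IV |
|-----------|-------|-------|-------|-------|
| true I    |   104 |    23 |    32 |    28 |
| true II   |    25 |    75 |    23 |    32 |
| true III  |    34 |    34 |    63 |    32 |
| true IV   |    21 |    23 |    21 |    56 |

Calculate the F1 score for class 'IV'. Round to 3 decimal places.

0.416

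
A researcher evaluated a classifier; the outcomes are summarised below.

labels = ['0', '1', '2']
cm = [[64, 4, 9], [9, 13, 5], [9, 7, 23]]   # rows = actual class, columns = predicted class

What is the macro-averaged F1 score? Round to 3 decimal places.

0.640

Per-class F1 score (2·TP/(2·TP+FP+FN)):
  0: TP=64, FP=9+9=18, FN=4+9=13 → 128/159 = 0.8050
  1: TP=13, FP=4+7=11, FN=9+5=14 → 26/51 = 0.5098
  2: TP=23, FP=9+5=14, FN=9+7=16 → 46/76 = 0.6053
Macro-F1 score = mean = (0.8050 + 0.5098 + 0.6053) / 3 = 0.640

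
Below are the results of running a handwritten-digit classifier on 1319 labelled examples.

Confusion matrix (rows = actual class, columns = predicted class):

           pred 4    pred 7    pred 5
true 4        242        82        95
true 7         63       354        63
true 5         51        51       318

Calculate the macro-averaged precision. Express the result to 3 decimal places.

0.692

Per-class precision (TP/(TP+FP)):
  4: TP=242, FP=63+51=114 → 242/356 = 0.6798
  7: TP=354, FP=82+51=133 → 354/487 = 0.7269
  5: TP=318, FP=95+63=158 → 318/476 = 0.6681
Macro-precision = mean = (0.6798 + 0.7269 + 0.6681) / 3 = 0.692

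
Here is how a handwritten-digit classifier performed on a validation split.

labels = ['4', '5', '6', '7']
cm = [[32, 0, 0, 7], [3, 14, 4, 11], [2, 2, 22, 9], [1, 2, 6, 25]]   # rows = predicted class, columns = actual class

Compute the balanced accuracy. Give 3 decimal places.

0.697

Balanced accuracy = mean of per-class recall.
  4: recall = 32/38 = 0.8421
  5: recall = 14/18 = 0.7778
  6: recall = 22/32 = 0.6875
  7: recall = 25/52 = 0.4808
Mean = (0.8421 + 0.7778 + 0.6875 + 0.4808) / 4 = 0.697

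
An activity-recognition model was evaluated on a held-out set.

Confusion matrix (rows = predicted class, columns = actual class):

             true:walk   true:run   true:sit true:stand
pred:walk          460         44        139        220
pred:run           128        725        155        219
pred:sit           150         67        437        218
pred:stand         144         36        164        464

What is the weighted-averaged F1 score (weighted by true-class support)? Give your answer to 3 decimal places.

Per-class F1 score (2·TP/(2·TP+FP+FN)):
  walk: TP=460, FP=44+139+220=403, FN=128+150+144=422 → 920/1745 = 0.5272
  run: TP=725, FP=128+155+219=502, FN=44+67+36=147 → 1450/2099 = 0.6908
  sit: TP=437, FP=150+67+218=435, FN=139+155+164=458 → 874/1767 = 0.4946
  stand: TP=464, FP=144+36+164=344, FN=220+219+218=657 → 928/1929 = 0.4811
Weighted-F1 score = Σ (supportᵢ/N)·F1 scoreᵢ with N=3770: (882/3770)·0.5272 + (872/3770)·0.6908 + (895/3770)·0.4946 + (1121/3770)·0.4811 = 0.544

0.544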